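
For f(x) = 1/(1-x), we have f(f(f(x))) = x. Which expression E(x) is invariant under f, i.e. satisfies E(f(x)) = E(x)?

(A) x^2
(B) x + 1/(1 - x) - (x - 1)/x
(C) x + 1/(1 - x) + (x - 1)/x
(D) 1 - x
C

Replace x by f(x) = 1/(1 - x) in each option and simplify. As a quick numerical cross-check, also compare E(3) with E(f(3)) = E(-1/2).

(A) x^2  ->  (1/(1 - x))^2 = (x - 1)^(-2); check: E(3) = 9 but E(-1/2) = 1/4.   [not invariant]
(B) x + 1/(1 - x) - (x - 1)/x  ->  (1/(1 - x)) + 1/(1 - (1/(1 - x))) - ((1/(1 - x)) - 1)/(1/(1 - x)) = (x^2(1 - x) - x + (x - 1)^2)/(x(x - 1)); check: E(3) = 11/6 but E(-1/2) = -17/6.   [not invariant]
(C) x + 1/(1 - x) + (x - 1)/x  ->  (1/(1 - x)) + 1/(1 - (1/(1 - x))) + ((1/(1 - x)) - 1)/(1/(1 - x)), which simplifies back to x + 1/(1 - x) + (x - 1)/x; check: E(3) = 19/6, E(-1/2) = 19/6.   [invariant]
(D) 1 - x  ->  1 - (1/(1 - x)) = x/(x - 1); check: E(3) = -2 but E(-1/2) = 3/2.   [not invariant]

Only (C) is unchanged. Indeed f(f(x)) = 1/(1 - 1/(1-x)) = (1-x)/(-x) = (x-1)/x, so E(x) = x + f(x) + f(f(x)) is the sum over the whole 3-cycle; applying f just permutes the three terms cyclically (x -> f(x) -> f(f(x)) -> x), leaving the sum unchanged.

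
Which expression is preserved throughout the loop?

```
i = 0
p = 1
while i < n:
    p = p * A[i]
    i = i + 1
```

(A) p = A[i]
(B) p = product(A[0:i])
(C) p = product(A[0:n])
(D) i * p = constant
B

A loop invariant must hold before the first iteration and be re-established by every execution of the body.

(B) p = product(A[0:i]): Initially i = 0 and p = 1 = product of the empty slice A[0:0]. If p = product(A[0:i]) holds at the top of an iteration, the body sets p to product(A[0:i]) * A[i] = product(A[0:i+1]) and then i to i+1, so the property is restored. At exit i = n, giving p = product(A[0:n]).

The other options fail:
(A) p = A[i]: after the first iteration p = A[0] but i = 1; in general p is a product of several elements, not a single one.
(C) p = product(A[0:n]): false before the loop (p = 1, not the full product) -- it only becomes true at exit.
(D) i * p = constant: initially i * p = 0, but after one iteration it is 1 * A[0], which is nonzero in general.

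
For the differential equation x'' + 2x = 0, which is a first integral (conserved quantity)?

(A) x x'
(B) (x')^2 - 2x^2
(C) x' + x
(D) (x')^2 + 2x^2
D

A first integral I satisfies dI/dt = 0 along every solution. Differentiate each option and use the equation of motion:
(A) d/dt[x x'] = (x')^2 + x x'' = (x')^2 - 2x^2, not identically 0
(B) d/dt[(x')^2 - 2x^2] = 2x'x'' - 4x x' = -8x x', not identically 0
(C) d/dt[x' + x] = x'' + x' = -2x + x', not identically 0
(D) d/dt[(x')^2 + 2x^2] = 2x'x'' + 4x x' = 2x'(-2x) + 4x x' = 0

Only (D) has zero time-derivative. So the energy-like quantity (x')^2 + 2x^2 is the first integral.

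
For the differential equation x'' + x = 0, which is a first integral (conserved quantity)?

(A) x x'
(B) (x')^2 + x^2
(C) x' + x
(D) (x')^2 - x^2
B

A first integral I satisfies dI/dt = 0 along every solution. Differentiate each option and use the equation of motion:
(A) d/dt[x x'] = (x')^2 + x x'' = (x')^2 - x^2, not identically 0
(B) d/dt[(x')^2 + x^2] = 2x'x'' + 2x x' = 2x'(-x) + 2x x' = 0
(C) d/dt[x' + x] = x'' + x' = -x + x', not identically 0
(D) d/dt[(x')^2 - x^2] = 2x'x'' - 2x x' = -4x x', not identically 0

Only (B) has zero time-derivative. So the energy-like quantity (x')^2 + x^2 is the first integral.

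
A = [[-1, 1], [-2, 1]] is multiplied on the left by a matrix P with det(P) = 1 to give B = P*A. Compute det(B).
1

By the multiplicative property of determinants, det(B) = det(P*A) = det(P) * det(A) = det(A),
so the determinant is invariant under multiplication by any determinant-1 matrix; we just need det(A).

det(A) = (-1)(1) - (1)(-2) = -1 - (-2) = 1

Therefore det(B) = 1 * 1 = 1.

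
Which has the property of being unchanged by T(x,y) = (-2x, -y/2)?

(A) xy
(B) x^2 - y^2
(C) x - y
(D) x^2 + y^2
A

An expression E(x,y) is invariant under T if E(T(x,y)) = E(x,y). Here T(x,y) = (-2x, -y/2).
Substitute the transformed coordinates into each option and compare with the original:
(A) xy  ->  (-2x)(-y/2) = xy   [equals xy: invariant]
(B) x^2 - y^2  ->  (-2x)^2 - (-y/2)^2 = 4x^2 - y^2/4   [differs from x^2 - y^2: not invariant]
(C) x - y  ->  (-2x) - (-y/2) = -2x + y/2   [differs from x - y: not invariant]
(D) x^2 + y^2  ->  (-2x)^2 + (-y/2)^2 = 4x^2 + y^2/4   [differs from x^2 + y^2: not invariant]

Only option (A), xy, is unchanged by the transformation.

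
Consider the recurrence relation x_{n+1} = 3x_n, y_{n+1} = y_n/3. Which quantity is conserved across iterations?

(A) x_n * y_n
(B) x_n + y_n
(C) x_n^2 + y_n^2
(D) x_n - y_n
A

For the recurrence x_{n+1} = 3x_n, y_{n+1} = y_n/3:

x_{n+1} * y_{n+1} = (3x_n) * (y_n/3) = x_n * y_n
The product is conserved.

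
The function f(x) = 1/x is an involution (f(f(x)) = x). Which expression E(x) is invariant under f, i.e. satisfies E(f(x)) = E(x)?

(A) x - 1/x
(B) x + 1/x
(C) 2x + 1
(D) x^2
B

Replace x by f(x) = 1/x in each option and simplify. As a quick numerical cross-check, also compare E(5) with E(f(5)) = E(1/5).

(A) x - 1/x  ->  (1/x) - 1/(1/x) = -x + 1/x; check: E(5) = 24/5 but E(1/5) = -24/5.   [not invariant]
(B) x + 1/x  ->  (1/x) + 1/(1/x), which simplifies back to x + 1/x; check: E(5) = 26/5, E(1/5) = 26/5.   [invariant]
(C) 2x + 1  ->  2(1/x) + 1 = (x + 2)/x; check: E(5) = 11 but E(1/5) = 7/5.   [not invariant]
(D) x^2  ->  (1/x)^2 = x^(-2); check: E(5) = 25 but E(1/5) = 1/25.   [not invariant]

Only (B) is unchanged. E is symmetric under swapping x with f(x) = 1/x, which is exactly what an involution does.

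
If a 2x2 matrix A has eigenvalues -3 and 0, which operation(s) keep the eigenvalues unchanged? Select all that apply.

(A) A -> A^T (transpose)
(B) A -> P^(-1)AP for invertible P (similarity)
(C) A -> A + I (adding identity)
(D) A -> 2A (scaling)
A and B

Eigenvalues are preserved by:
1. Similarity transformations: A -> P^(-1)AP (same characteristic polynomial)
2. Transpose: A^T has the same eigenvalues as A

Eigenvalues are NOT preserved by:
- Adding identity: eigenvalues become -3+1, 0+1
- Scaling: eigenvalues become -6, 0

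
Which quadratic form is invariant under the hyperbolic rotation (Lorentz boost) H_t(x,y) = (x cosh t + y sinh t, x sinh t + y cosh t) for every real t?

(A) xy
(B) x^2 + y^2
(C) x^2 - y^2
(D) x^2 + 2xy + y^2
C

Write x' = x cosh t + y sinh t, y' = x sinh t + y cosh t and substitute into each option:
(A) xy: (x cosh t + y sinh t)(x sinh t + y cosh t) = xy(cosh^2 t + sinh^2 t) + (x^2 + y^2) sinh t cosh t = xy cosh 2t + (x^2 + y^2)(sinh 2t)/2   [not invariant for t != 0]
(B) x^2 + y^2: (x cosh t + y sinh t)^2 + (x sinh t + y cosh t)^2 = (x^2 + y^2)(cosh^2 t + sinh^2 t) + 4xy sinh t cosh t = (x^2 + y^2) cosh 2t + 2xy sinh 2t   [not invariant for t != 0]
(C) x^2 - y^2: (x cosh t + y sinh t)^2 - (x sinh t + y cosh t)^2 = x^2(cosh^2 t - sinh^2 t) + 2xy(cosh t sinh t - sinh t cosh t) + y^2(sinh^2 t - cosh^2 t) = x^2 - y^2   [invariant, using cosh^2 t - sinh^2 t = 1]
(D) x^2 + 2xy + y^2: (x' + y')^2 with x' + y' = (x + y)(cosh t + sinh t) = (x + y)e^t, so it becomes (x + y)^2 e^(2t)   [not invariant for t != 0]

Only (C) x^2 - y^2 is unchanged; it is the Minkowski form preserved by Lorentz boosts, just as x^2 + y^2 is preserved by ordinary rotations.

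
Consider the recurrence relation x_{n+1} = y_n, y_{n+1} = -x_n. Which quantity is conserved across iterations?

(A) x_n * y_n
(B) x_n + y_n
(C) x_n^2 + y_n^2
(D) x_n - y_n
C

For the recurrence x_{n+1} = y_n, y_{n+1} = -x_n:

x_{n+1}^2 + y_{n+1}^2 = y_n^2 + (-x_n)^2 = x_n^2 + y_n^2
The sum of squares is conserved (like energy in a harmonic oscillator).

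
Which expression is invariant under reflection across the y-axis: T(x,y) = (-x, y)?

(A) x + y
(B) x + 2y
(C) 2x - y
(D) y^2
D

The map is reflection across the y-axis: T(x,y) = (-x, y).
Substitute the transformed coordinates into each option and compare with the original:
(A) x + y  ->  (-x) + (y) = -x + y   [differs from x + y: not invariant]
(B) x + 2y  ->  (-x) + 2(y) = -x + 2y   [differs from x + 2y: not invariant]
(C) 2x - y  ->  2(-x) - (y) = -2x - y   [differs from 2x - y: not invariant]
(D) y^2  ->  (y)^2 = y^2   [equals y^2: invariant]

Only option (D), y^2, is unchanged by the transformation.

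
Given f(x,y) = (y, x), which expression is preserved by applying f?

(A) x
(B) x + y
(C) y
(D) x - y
B

For f(x,y) = (y, x):
After applying f: x' = y, y' = x. So x' + y' = y + x = x + y.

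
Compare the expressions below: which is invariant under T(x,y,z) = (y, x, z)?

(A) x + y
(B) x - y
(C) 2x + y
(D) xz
A

Apply T(x,y,z) = (y, x, z) to each option, i.e. replace (x, y, z) by the transformed coordinates.
Substitute the transformed coordinates into each option and compare with the original:
(A) x + y  ->  (y) + (x) = x + y   [equals x + y: invariant]
(B) x - y  ->  (y) - (x) = -x + y   [differs from x - y: not invariant]
(C) 2x + y  ->  2(y) + (x) = x + 2y   [differs from 2x + y: not invariant]
(D) xz  ->  (y)(z) = yz   [differs from xz: not invariant]

Only option (A), x + y, is unchanged by the transformation.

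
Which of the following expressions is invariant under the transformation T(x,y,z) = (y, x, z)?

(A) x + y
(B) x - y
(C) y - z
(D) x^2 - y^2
A

Apply T(x,y,z) = (y, x, z) to each option, i.e. replace (x, y, z) by the transformed coordinates.
Substitute the transformed coordinates into each option and compare with the original:
(A) x + y  ->  (y) + (x) = x + y   [equals x + y: invariant]
(B) x - y  ->  (y) - (x) = -x + y   [differs from x - y: not invariant]
(C) y - z  ->  (x) - (z) = x - z   [differs from y - z: not invariant]
(D) x^2 - y^2  ->  (y)^2 - (x)^2 = -x^2 + y^2   [differs from x^2 - y^2: not invariant]

Only option (A), x + y, is unchanged by the transformation.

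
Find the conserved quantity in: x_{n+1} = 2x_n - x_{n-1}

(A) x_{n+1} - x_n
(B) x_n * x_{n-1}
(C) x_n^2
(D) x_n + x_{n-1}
A

For the recurrence x_{n+1} = 2x_n - x_{n-1}:

If x_{n+1} = 2x_n - x_{n-1}, then:
x_{n+1} - x_n = x_n - x_{n-1}
The first difference is constant throughout the sequence.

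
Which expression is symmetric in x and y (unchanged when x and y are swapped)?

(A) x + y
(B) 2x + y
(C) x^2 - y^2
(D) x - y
A

A symmetric expression is unchanged when the variables are permuted; here the transformation to test is the swap (x, y) -> (y, x).
Substitute the transformed coordinates into each option and compare with the original:
(A) x + y  ->  (y) + (x) = x + y   [equals x + y: invariant]
(B) 2x + y  ->  2(y) + (x) = x + 2y   [differs from 2x + y: not invariant]
(C) x^2 - y^2  ->  (y)^2 - (x)^2 = -x^2 + y^2   [differs from x^2 - y^2: not invariant]
(D) x - y  ->  (y) - (x) = -x + y   [differs from x - y: not invariant]

Only option (A), x + y, is unchanged by the transformation.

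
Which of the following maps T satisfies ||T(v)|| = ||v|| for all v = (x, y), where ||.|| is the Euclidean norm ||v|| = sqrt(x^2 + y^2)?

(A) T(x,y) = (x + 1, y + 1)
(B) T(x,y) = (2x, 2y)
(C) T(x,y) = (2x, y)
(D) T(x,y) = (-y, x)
D

A transformation preserves a norm if ||T(v)|| = ||v|| for every v; a single vector where the norm changes rules an option out.

(A) T(x,y) = (x + 1, y + 1): v = (1, 0) has norm sqrt((1)^2 + (0)^2) = 1, but T(v) = (2, 1) has norm sqrt(5) -- not preserved.
(B) T(x,y) = (2x, 2y): v = (1, 0) has norm sqrt((1)^2 + (0)^2) = 1, but T(v) = (2, 0) has norm 2 -- not preserved.
(C) T(x,y) = (2x, y): v = (1, 0) has norm sqrt((1)^2 + (0)^2) = 1, but T(v) = (2, 0) has norm 2 -- not preserved.
(D) T(x,y) = (-y, x): preserves the norm -- it is an orthogonal map (a rotation/reflection), and (-y)^2 + (x)^2 simplifies to x^2 + y^2.

Therefore the answer is (D).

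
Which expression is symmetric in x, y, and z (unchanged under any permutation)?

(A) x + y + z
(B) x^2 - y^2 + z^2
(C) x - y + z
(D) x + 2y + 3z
A

A symmetric expression is unchanged when the variables are permuted; here the transformation to test is the swap (x, y) -> (y, x).
A symmetric expression must survive every permutation; the single swap x <-> y already eliminates the distractors, and the keyed expression is also unchanged by x <-> z and y <-> z (each variable enters it in exactly the same way).
Substitute the transformed coordinates into each option and compare with the original:
(A) x + y + z  ->  (y) + (x) + z = x + y + z   [equals x + y + z: invariant]
(B) x^2 - y^2 + z^2  ->  (y)^2 - (x)^2 + z^2 = -x^2 + y^2 + z^2   [differs from x^2 - y^2 + z^2: not invariant]
(C) x - y + z  ->  (y) - (x) + z = -x + y + z   [differs from x - y + z: not invariant]
(D) x + 2y + 3z  ->  (y) + 2(x) + 3z = 2x + y + 3z   [differs from x + 2y + 3z: not invariant]

Only option (A), x + y + z, is unchanged by the transformation.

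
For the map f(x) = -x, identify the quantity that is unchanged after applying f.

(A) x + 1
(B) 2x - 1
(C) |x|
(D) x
C

For f(x) = -x:
Applying f replaces x by -x. Since |-x| = |x|, the absolute value is unchanged by f, whereas x -> -x, 2x - 1 -> -2x - 1 and x + 1 -> -x + 1 all change.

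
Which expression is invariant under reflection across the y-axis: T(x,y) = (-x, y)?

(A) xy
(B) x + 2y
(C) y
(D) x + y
C

The map is reflection across the y-axis: T(x,y) = (-x, y).
Substitute the transformed coordinates into each option and compare with the original:
(A) xy  ->  (-x)(y) = -xy   [differs from xy: not invariant]
(B) x + 2y  ->  (-x) + 2(y) = -x + 2y   [differs from x + 2y: not invariant]
(C) y  ->  (y) = y   [equals y: invariant]
(D) x + y  ->  (-x) + (y) = -x + y   [differs from x + y: not invariant]

Only option (C), y, is unchanged by the transformation.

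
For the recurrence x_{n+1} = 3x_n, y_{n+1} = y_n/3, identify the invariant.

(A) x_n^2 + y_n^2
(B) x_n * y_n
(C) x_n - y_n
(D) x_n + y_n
B

For the recurrence x_{n+1} = 3x_n, y_{n+1} = y_n/3:

x_{n+1} * y_{n+1} = (3x_n) * (y_n/3) = x_n * y_n
The product is conserved.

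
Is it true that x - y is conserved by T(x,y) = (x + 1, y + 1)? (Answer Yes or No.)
Yes

Substitute T(x,y) = (x + 1, y + 1) into the expression and compare with the original.

Original: x - y
After applying T: (x + 1) - (y + 1) = x - y

This is identical to the original x - y, so the expression is invariant.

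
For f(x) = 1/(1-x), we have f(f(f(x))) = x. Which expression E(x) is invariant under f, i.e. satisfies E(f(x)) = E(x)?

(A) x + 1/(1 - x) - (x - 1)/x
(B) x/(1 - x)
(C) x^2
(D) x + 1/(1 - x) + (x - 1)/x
D

Replace x by f(x) = 1/(1 - x) in each option and simplify. As a quick numerical cross-check, also compare E(5) with E(f(5)) = E(-1/4).

(A) x + 1/(1 - x) - (x - 1)/x  ->  (1/(1 - x)) + 1/(1 - (1/(1 - x))) - ((1/(1 - x)) - 1)/(1/(1 - x)) = (x^2(1 - x) - x + (x - 1)^2)/(x(x - 1)); check: E(5) = 79/20 but E(-1/4) = -89/20.   [not invariant]
(B) x/(1 - x)  ->  (1/(1 - x))/(1 - (1/(1 - x))) = -1/x; check: E(5) = -5/4 but E(-1/4) = -1/5.   [not invariant]
(C) x^2  ->  (1/(1 - x))^2 = (x - 1)^(-2); check: E(5) = 25 but E(-1/4) = 1/16.   [not invariant]
(D) x + 1/(1 - x) + (x - 1)/x  ->  (1/(1 - x)) + 1/(1 - (1/(1 - x))) + ((1/(1 - x)) - 1)/(1/(1 - x)), which simplifies back to x + 1/(1 - x) + (x - 1)/x; check: E(5) = 111/20, E(-1/4) = 111/20.   [invariant]

Only (D) is unchanged. Indeed f(f(x)) = 1/(1 - 1/(1-x)) = (1-x)/(-x) = (x-1)/x, so E(x) = x + f(x) + f(f(x)) is the sum over the whole 3-cycle; applying f just permutes the three terms cyclically (x -> f(x) -> f(f(x)) -> x), leaving the sum unchanged.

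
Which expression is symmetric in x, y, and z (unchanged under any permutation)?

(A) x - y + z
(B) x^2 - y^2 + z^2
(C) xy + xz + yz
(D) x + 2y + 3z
C

A symmetric expression is unchanged when the variables are permuted; here the transformation to test is the swap (x, y) -> (y, x).
A symmetric expression must survive every permutation; the single swap x <-> y already eliminates the distractors, and the keyed expression is also unchanged by x <-> z and y <-> z (each variable enters it in exactly the same way).
Substitute the transformed coordinates into each option and compare with the original:
(A) x - y + z  ->  (y) - (x) + z = -x + y + z   [differs from x - y + z: not invariant]
(B) x^2 - y^2 + z^2  ->  (y)^2 - (x)^2 + z^2 = -x^2 + y^2 + z^2   [differs from x^2 - y^2 + z^2: not invariant]
(C) xy + xz + yz  ->  (y)(x) + (y)z + (x)z = xy + xz + yz   [equals xy + xz + yz: invariant]
(D) x + 2y + 3z  ->  (y) + 2(x) + 3z = 2x + y + 3z   [differs from x + 2y + 3z: not invariant]

Only option (C), xy + xz + yz, is unchanged by the transformation.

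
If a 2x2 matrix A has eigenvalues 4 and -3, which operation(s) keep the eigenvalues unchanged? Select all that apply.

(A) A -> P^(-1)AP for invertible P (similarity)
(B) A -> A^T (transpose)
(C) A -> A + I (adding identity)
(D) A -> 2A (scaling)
A and B

Eigenvalues are preserved by:
1. Similarity transformations: A -> P^(-1)AP (same characteristic polynomial)
2. Transpose: A^T has the same eigenvalues as A

Eigenvalues are NOT preserved by:
- Adding identity: eigenvalues become 4+1, -3+1
- Scaling: eigenvalues become 8, -6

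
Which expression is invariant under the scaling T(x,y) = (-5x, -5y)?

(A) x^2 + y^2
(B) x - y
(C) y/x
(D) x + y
C

Under the uniform scaling T(x,y) = (-5x, -5y):
Substitute the transformed coordinates into each option and compare with the original:
(A) x^2 + y^2  ->  (-5x)^2 + (-5y)^2 = 25x^2 + 25y^2   [differs from x^2 + y^2: not invariant]
(B) x - y  ->  (-5x) - (-5y) = -5x + 5y   [differs from x - y: not invariant]
(C) y/x  ->  (-5y)/(-5x) = y/x   [equals y/x: invariant]
(D) x + y  ->  (-5x) + (-5y) = -5x - 5y   [differs from x + y: not invariant]

Only option (C), y/x, is unchanged by the transformation.
The common factor -5 cancels in a ratio of coordinates, while sums, products and sums of squares pick up factors of -5 or 25.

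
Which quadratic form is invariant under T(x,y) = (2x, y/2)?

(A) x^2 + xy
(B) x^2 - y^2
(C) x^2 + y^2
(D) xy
D

T multiplies x by 2 and divides y by 2.
Substitute the transformed coordinates into each option and compare with the original:
(A) x^2 + xy  ->  (2x)^2 + (2x)(y/2) = 4x^2 + xy   [differs from x^2 + xy: not invariant]
(B) x^2 - y^2  ->  (2x)^2 - (y/2)^2 = 4x^2 - y^2/4   [differs from x^2 - y^2: not invariant]
(C) x^2 + y^2  ->  (2x)^2 + (y/2)^2 = 4x^2 + y^2/4   [differs from x^2 + y^2: not invariant]
(D) xy  ->  (2x)(y/2) = xy   [equals xy: invariant]

Only option (D), xy, is unchanged by the transformation.
The factors 2 and 1/2 cancel only in the pure product xy.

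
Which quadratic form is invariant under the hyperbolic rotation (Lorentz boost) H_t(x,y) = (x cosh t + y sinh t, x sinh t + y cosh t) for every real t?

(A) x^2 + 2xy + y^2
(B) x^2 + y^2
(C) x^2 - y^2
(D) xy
C

Write x' = x cosh t + y sinh t, y' = x sinh t + y cosh t and substitute into each option:
(A) x^2 + 2xy + y^2: (x' + y')^2 with x' + y' = (x + y)(cosh t + sinh t) = (x + y)e^t, so it becomes (x + y)^2 e^(2t)   [not invariant for t != 0]
(B) x^2 + y^2: (x cosh t + y sinh t)^2 + (x sinh t + y cosh t)^2 = (x^2 + y^2)(cosh^2 t + sinh^2 t) + 4xy sinh t cosh t = (x^2 + y^2) cosh 2t + 2xy sinh 2t   [not invariant for t != 0]
(C) x^2 - y^2: (x cosh t + y sinh t)^2 - (x sinh t + y cosh t)^2 = x^2(cosh^2 t - sinh^2 t) + 2xy(cosh t sinh t - sinh t cosh t) + y^2(sinh^2 t - cosh^2 t) = x^2 - y^2   [invariant, using cosh^2 t - sinh^2 t = 1]
(D) xy: (x cosh t + y sinh t)(x sinh t + y cosh t) = xy(cosh^2 t + sinh^2 t) + (x^2 + y^2) sinh t cosh t = xy cosh 2t + (x^2 + y^2)(sinh 2t)/2   [not invariant for t != 0]

Only (C) x^2 - y^2 is unchanged; it is the Minkowski form preserved by Lorentz boosts, just as x^2 + y^2 is preserved by ordinary rotations.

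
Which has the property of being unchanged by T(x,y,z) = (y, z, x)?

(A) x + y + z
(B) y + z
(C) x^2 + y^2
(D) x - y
A

Apply T(x,y,z) = (y, z, x) to each option, i.e. replace (x, y, z) by the transformed coordinates.
Substitute the transformed coordinates into each option and compare with the original:
(A) x + y + z  ->  (y) + (z) + (x) = x + y + z   [equals x + y + z: invariant]
(B) y + z  ->  (z) + (x) = x + z   [differs from y + z: not invariant]
(C) x^2 + y^2  ->  (y)^2 + (z)^2 = y^2 + z^2   [differs from x^2 + y^2: not invariant]
(D) x - y  ->  (y) - (z) = y - z   [differs from x - y: not invariant]

Only option (A), x + y + z, is unchanged by the transformation.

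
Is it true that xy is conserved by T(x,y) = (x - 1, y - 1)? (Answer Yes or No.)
No

Substitute T(x,y) = (x - 1, y - 1) into the expression and compare with the original.

Original: xy
After applying T: (x - 1)(y - 1) = xy - x - y + 1

This differs from the original xy (difference: -x - y + 1), so the expression is NOT invariant.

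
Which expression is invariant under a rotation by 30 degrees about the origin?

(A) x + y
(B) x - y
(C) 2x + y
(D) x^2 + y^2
D

A rotation by 30 degrees sends (x, y) to (sqrt(3)x/2 - y/2, x/2 + sqrt(3)y/2).
Substitute the transformed coordinates into each option and compare with the original:
(A) x + y  ->  (sqrt(3)x/2 - y/2) + (x/2 + sqrt(3)y/2) = x/2 + sqrt(3)x/2 - y/2 + sqrt(3)y/2   [differs from x + y: not invariant]
(B) x - y  ->  (sqrt(3)x/2 - y/2) - (x/2 + sqrt(3)y/2) = -x/2 + sqrt(3)x/2 - sqrt(3)y/2 - y/2   [differs from x - y: not invariant]
(C) 2x + y  ->  2(sqrt(3)x/2 - y/2) + (x/2 + sqrt(3)y/2) = x/2 + sqrt(3)x - y + sqrt(3)y/2   [differs from 2x + y: not invariant]
(D) x^2 + y^2  ->  (sqrt(3)x/2 - y/2)^2 + (x/2 + sqrt(3)y/2)^2 = x^2 + y^2   [equals x^2 + y^2: invariant]

Only option (D), x^2 + y^2, is unchanged by the transformation.
Geometrically, x^2 + y^2 is the squared distance from the origin, which every rotation about the origin preserves.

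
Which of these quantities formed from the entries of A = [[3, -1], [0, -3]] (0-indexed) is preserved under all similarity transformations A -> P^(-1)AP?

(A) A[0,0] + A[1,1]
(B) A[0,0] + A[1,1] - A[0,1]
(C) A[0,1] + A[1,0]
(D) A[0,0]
A

A[0,0] + A[1,1] is the trace of A. By the cyclic property of the trace, tr(P^(-1)AP) = tr(APP^(-1)) = tr(A), so it is the same for every matrix similar to A.

The other combinations are not similarity invariants. For example, take P = [[1, 1], [1, 2]] (det P = 1), so P^(-1) = [[2, -1], [-1, 1]] and
B = P^(-1)AP = [[7, 8], [-5, -7]].
Evaluating each option on A and on B:
(A) A[0,0] + A[1,1]: 0 for A, 0 for B -> unchanged
(B) A[0,0] + A[1,1] - A[0,1]: 1 for A, -8 for B -> changes
(C) A[0,1] + A[1,0]: -1 for A, 3 for B -> changes
(D) A[0,0]: 3 for A, 7 for B -> changes

Only (A) A[0,0] + A[1,1] = 0 survives (and it does so for every P, not just this one), so it is the invariant.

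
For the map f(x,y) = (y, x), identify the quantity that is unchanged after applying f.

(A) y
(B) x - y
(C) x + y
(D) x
C

For f(x,y) = (y, x):
After applying f: x' = y, y' = x. So x' + y' = y + x = x + y.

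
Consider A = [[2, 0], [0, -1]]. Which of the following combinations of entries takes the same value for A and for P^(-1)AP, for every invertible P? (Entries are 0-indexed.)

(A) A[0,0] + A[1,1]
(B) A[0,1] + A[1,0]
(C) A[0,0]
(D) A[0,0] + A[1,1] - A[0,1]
A

A[0,0] + A[1,1] is the trace of A. By the cyclic property of the trace, tr(P^(-1)AP) = tr(APP^(-1)) = tr(A), so it is the same for every matrix similar to A.

The other combinations are not similarity invariants. For example, take P = [[2, 1], [1, 1]] (det P = 1), so P^(-1) = [[1, -1], [-1, 2]] and
B = P^(-1)AP = [[5, 3], [-6, -4]].
Evaluating each option on A and on B:
(A) A[0,0] + A[1,1]: 1 for A, 1 for B -> unchanged
(B) A[0,1] + A[1,0]: 0 for A, -3 for B -> changes
(C) A[0,0]: 2 for A, 5 for B -> changes
(D) A[0,0] + A[1,1] - A[0,1]: 1 for A, -2 for B -> changes

Only (A) A[0,0] + A[1,1] = 1 survives (and it does so for every P, not just this one), so it is the invariant.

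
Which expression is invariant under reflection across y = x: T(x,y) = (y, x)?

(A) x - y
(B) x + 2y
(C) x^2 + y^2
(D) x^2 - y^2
C

The map is reflection across y = x: T(x,y) = (y, x).
Substitute the transformed coordinates into each option and compare with the original:
(A) x - y  ->  (y) - (x) = -x + y   [differs from x - y: not invariant]
(B) x + 2y  ->  (y) + 2(x) = 2x + y   [differs from x + 2y: not invariant]
(C) x^2 + y^2  ->  (y)^2 + (x)^2 = x^2 + y^2   [equals x^2 + y^2: invariant]
(D) x^2 - y^2  ->  (y)^2 - (x)^2 = -x^2 + y^2   [differs from x^2 - y^2: not invariant]

Only option (C), x^2 + y^2, is unchanged by the transformation.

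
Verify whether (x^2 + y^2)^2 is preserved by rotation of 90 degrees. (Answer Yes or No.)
Yes

Applying rotation by 90 degrees: x' = x*cos(90 degrees) - y*sin(90 degrees) = -y, y' = x*sin(90 degrees) + y*cos(90 degrees) = x

Substituting into (x^2 + y^2)^2:
((-y)^2 + (x)^2)^2
= x^4 + 2x^2y^2 + y^4 = (x^2 + y^2)^2

This equals the original expression (x^2 + y^2)^2, so it IS invariant.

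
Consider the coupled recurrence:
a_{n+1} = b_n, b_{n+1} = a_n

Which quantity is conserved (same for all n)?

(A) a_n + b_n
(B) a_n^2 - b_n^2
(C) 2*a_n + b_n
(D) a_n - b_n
A

Replace a_n by a_{n+1} = b_n and b_n by b_{n+1} = a_n in each option and simplify:
(A) a_n + b_n  ->  (b_n) + (a_n) = a_n + b_n   [conserved]
(B) a_n^2 - b_n^2  ->  (b_n)^2 - (a_n)^2 = -a_n^2 + b_n^2   [not conserved]
(C) 2*a_n + b_n  ->  2*(b_n) + (a_n) = a_n + 2*b_n   [not conserved]
(D) a_n - b_n  ->  (b_n) - (a_n) = -a_n + b_n   [not conserved]

Only (A) a_n + b_n returns to itself after one step, so it is the conserved quantity.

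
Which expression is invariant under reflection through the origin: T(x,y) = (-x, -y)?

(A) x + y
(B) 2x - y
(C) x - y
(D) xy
D

The map is reflection through the origin: T(x,y) = (-x, -y).
Substitute the transformed coordinates into each option and compare with the original:
(A) x + y  ->  (-x) + (-y) = -x - y   [differs from x + y: not invariant]
(B) 2x - y  ->  2(-x) - (-y) = -2x + y   [differs from 2x - y: not invariant]
(C) x - y  ->  (-x) - (-y) = -x + y   [differs from x - y: not invariant]
(D) xy  ->  (-x)(-y) = xy   [equals xy: invariant]

Only option (D), xy, is unchanged by the transformation.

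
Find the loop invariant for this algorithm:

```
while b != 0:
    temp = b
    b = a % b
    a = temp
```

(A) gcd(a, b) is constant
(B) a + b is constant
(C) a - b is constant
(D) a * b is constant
A

A loop invariant must hold before the first iteration and be re-established by every execution of the body.

(A) gcd(a, b) is constant: One iteration replaces (a, b) by (b, a mod b). Since a mod b = a - q*b for an integer q, any common divisor of a and b divides b and a mod b, and conversely; hence gcd(b, a mod b) = gcd(a, b). For instance (29, 12) -> (12, 5) keeps gcd = 1. At exit b = 0 and a = gcd of the original inputs.

The other options fail:
(B) a + b is constant: e.g. (a, b) = (29, 12) -> (12, 5): the sum goes from 41 to 17.
(C) a - b is constant: e.g. (a, b) = (29, 12) -> (12, 5): the difference goes from 17 to 7.
(D) a * b is constant: e.g. (a, b) = (29, 12) -> (12, 5): the product goes from 348 to 60.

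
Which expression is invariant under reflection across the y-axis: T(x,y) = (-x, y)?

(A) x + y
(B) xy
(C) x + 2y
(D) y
D

The map is reflection across the y-axis: T(x,y) = (-x, y).
Substitute the transformed coordinates into each option and compare with the original:
(A) x + y  ->  (-x) + (y) = -x + y   [differs from x + y: not invariant]
(B) xy  ->  (-x)(y) = -xy   [differs from xy: not invariant]
(C) x + 2y  ->  (-x) + 2(y) = -x + 2y   [differs from x + 2y: not invariant]
(D) y  ->  (y) = y   [equals y: invariant]

Only option (D), y, is unchanged by the transformation.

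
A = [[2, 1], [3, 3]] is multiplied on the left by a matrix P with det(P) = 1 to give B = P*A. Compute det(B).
3

By the multiplicative property of determinants, det(B) = det(P*A) = det(P) * det(A) = det(A),
so the determinant is invariant under multiplication by any determinant-1 matrix; we just need det(A).

det(A) = (2)(3) - (1)(3) = 6 - 3 = 3

Therefore det(B) = 1 * 3 = 3.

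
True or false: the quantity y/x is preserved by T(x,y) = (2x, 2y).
True

Substitute T(x,y) = (2x, 2y) into the expression and compare with the original.

Original: y/x
After applying T: (2y)/(2x) = y/x

This is identical to the original y/x, so the expression is invariant.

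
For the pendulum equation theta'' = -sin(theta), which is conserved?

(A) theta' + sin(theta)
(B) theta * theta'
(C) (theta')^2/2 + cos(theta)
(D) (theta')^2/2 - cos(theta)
D

A first integral I satisfies dI/dt = 0 along every solution. Differentiate each option and use the equation of motion:
(A) d/dt[theta' + sin(theta)] = theta'' + cos(theta) theta' = -sin(theta) + theta' cos(theta), not identically 0
(B) d/dt[theta * theta'] = (theta')^2 + theta theta'' = (theta')^2 - theta sin(theta), not identically 0
(C) d/dt[(theta')^2/2 + cos(theta)] = theta' theta'' - sin(theta) theta' = -2 theta' sin(theta), not identically 0
(D) d/dt[(theta')^2/2 - cos(theta)] = theta' theta'' + sin(theta) theta' = theta'(-sin(theta)) + theta' sin(theta) = 0

Only (D) has zero time-derivative. This is the total energy: kinetic (theta')^2/2 plus potential -cos(theta).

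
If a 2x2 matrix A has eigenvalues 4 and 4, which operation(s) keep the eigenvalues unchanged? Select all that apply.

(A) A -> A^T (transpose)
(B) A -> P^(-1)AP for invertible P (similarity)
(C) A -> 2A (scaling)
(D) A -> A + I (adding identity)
A and B

Eigenvalues are preserved by:
1. Similarity transformations: A -> P^(-1)AP (same characteristic polynomial)
2. Transpose: A^T has the same eigenvalues as A

Eigenvalues are NOT preserved by:
- Adding identity: eigenvalues become 4+1, 4+1
- Scaling: eigenvalues become 8, 8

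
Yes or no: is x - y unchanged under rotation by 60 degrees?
No

Applying rotation by 60 degrees: x' = x*cos(60 degrees) - y*sin(60 degrees) = x/2 - sqrt(3)y/2, y' = x*sin(60 degrees) + y*cos(60 degrees) = sqrt(3)x/2 + y/2

Substituting into x - y:
(x/2 - sqrt(3)y/2) - (sqrt(3)x/2 + y/2)
= -sqrt(3)x/2 + x/2 - sqrt(3)y/2 - y/2

This differs from the original expression x - y, so it is NOT invariant.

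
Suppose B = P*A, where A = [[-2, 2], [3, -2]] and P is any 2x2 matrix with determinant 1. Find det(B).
-2

By the multiplicative property of determinants, det(B) = det(P*A) = det(P) * det(A) = det(A),
so the determinant is invariant under multiplication by any determinant-1 matrix; we just need det(A).

det(A) = (-2)(-2) - (2)(3) = 4 - 6 = -2

Therefore det(B) = 1 * (-2) = -2.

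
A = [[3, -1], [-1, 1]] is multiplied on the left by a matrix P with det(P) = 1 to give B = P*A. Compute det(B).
2

By the multiplicative property of determinants, det(B) = det(P*A) = det(P) * det(A) = det(A),
so the determinant is invariant under multiplication by any determinant-1 matrix; we just need det(A).

det(A) = (3)(1) - (-1)(-1) = 3 - 1 = 2

Therefore det(B) = 1 * 2 = 2.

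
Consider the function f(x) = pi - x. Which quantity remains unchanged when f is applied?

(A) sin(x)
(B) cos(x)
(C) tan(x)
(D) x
A

For f(x) = pi - x:
sin(pi - x) = sin(x), so sine is invariant under this transformation.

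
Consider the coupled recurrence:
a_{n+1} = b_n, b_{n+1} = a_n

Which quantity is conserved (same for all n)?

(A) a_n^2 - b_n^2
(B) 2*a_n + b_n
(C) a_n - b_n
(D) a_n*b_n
D

Replace a_n by a_{n+1} = b_n and b_n by b_{n+1} = a_n in each option and simplify:
(A) a_n^2 - b_n^2  ->  (b_n)^2 - (a_n)^2 = -a_n^2 + b_n^2   [not conserved]
(B) 2*a_n + b_n  ->  2*(b_n) + (a_n) = a_n + 2*b_n   [not conserved]
(C) a_n - b_n  ->  (b_n) - (a_n) = -a_n + b_n   [not conserved]
(D) a_n*b_n  ->  (b_n)*(a_n) = a_n*b_n   [conserved]

Only (D) a_n*b_n returns to itself after one step, so it is the conserved quantity.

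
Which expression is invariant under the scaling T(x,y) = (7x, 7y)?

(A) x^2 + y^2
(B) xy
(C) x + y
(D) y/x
D

Under the uniform scaling T(x,y) = (7x, 7y):
Substitute the transformed coordinates into each option and compare with the original:
(A) x^2 + y^2  ->  (7x)^2 + (7y)^2 = 49x^2 + 49y^2   [differs from x^2 + y^2: not invariant]
(B) xy  ->  (7x)(7y) = 49xy   [differs from xy: not invariant]
(C) x + y  ->  (7x) + (7y) = 7x + 7y   [differs from x + y: not invariant]
(D) y/x  ->  (7y)/(7x) = y/x   [equals y/x: invariant]

Only option (D), y/x, is unchanged by the transformation.
The common factor 7 cancels in a ratio of coordinates, while sums, products and sums of squares pick up factors of 7 or 49.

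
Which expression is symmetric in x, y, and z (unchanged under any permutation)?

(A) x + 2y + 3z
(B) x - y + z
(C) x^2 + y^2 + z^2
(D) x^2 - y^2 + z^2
C

A symmetric expression is unchanged when the variables are permuted; here the transformation to test is the swap (x, y) -> (y, x).
A symmetric expression must survive every permutation; the single swap x <-> y already eliminates the distractors, and the keyed expression is also unchanged by x <-> z and y <-> z (each variable enters it in exactly the same way).
Substitute the transformed coordinates into each option and compare with the original:
(A) x + 2y + 3z  ->  (y) + 2(x) + 3z = 2x + y + 3z   [differs from x + 2y + 3z: not invariant]
(B) x - y + z  ->  (y) - (x) + z = -x + y + z   [differs from x - y + z: not invariant]
(C) x^2 + y^2 + z^2  ->  (y)^2 + (x)^2 + z^2 = x^2 + y^2 + z^2   [equals x^2 + y^2 + z^2: invariant]
(D) x^2 - y^2 + z^2  ->  (y)^2 - (x)^2 + z^2 = -x^2 + y^2 + z^2   [differs from x^2 - y^2 + z^2: not invariant]

Only option (C), x^2 + y^2 + z^2, is unchanged by the transformation.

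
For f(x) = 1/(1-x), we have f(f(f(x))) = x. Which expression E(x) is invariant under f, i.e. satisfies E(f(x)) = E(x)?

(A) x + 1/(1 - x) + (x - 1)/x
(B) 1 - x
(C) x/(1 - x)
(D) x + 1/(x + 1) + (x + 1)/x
A

Replace x by f(x) = 1/(1 - x) in each option and simplify. As a quick numerical cross-check, also compare E(5) with E(f(5)) = E(-1/4).

(A) x + 1/(1 - x) + (x - 1)/x  ->  (1/(1 - x)) + 1/(1 - (1/(1 - x))) + ((1/(1 - x)) - 1)/(1/(1 - x)), which simplifies back to x + 1/(1 - x) + (x - 1)/x; check: E(5) = 111/20, E(-1/4) = 111/20.   [invariant]
(B) 1 - x  ->  1 - (1/(1 - x)) = x/(x - 1); check: E(5) = -4 but E(-1/4) = 5/4.   [not invariant]
(C) x/(1 - x)  ->  (1/(1 - x))/(1 - (1/(1 - x))) = -1/x; check: E(5) = -5/4 but E(-1/4) = -1/5.   [not invariant]
(D) x + 1/(x + 1) + (x + 1)/x  ->  (1/(1 - x)) + 1/((1/(1 - x)) + 1) + ((1/(1 - x)) + 1)/(1/(1 - x)) = (-x^3 + 6x^2 - 11x + 7)/(x^2 - 3x + 2); check: E(5) = 191/30 but E(-1/4) = -23/12.   [not invariant]

Only (A) is unchanged. Indeed f(f(x)) = 1/(1 - 1/(1-x)) = (1-x)/(-x) = (x-1)/x, so E(x) = x + f(x) + f(f(x)) is the sum over the whole 3-cycle; applying f just permutes the three terms cyclically (x -> f(x) -> f(f(x)) -> x), leaving the sum unchanged.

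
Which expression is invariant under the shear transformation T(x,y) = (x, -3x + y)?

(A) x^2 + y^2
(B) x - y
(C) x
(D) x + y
C

Under the shear T(x,y) = (x, -3x + y):
Substitute the transformed coordinates into each option and compare with the original:
(A) x^2 + y^2  ->  (x)^2 + (-3x + y)^2 = 10x^2 - 6xy + y^2   [differs from x^2 + y^2: not invariant]
(B) x - y  ->  (x) - (-3x + y) = 4x - y   [differs from x - y: not invariant]
(C) x  ->  (x) = x   [equals x: invariant]
(D) x + y  ->  (x) + (-3x + y) = -2x + y   [differs from x + y: not invariant]

Only option (C), x, is unchanged by the transformation.
A vertical shear moves points parallel to the y-axis, so the x-coordinate (and any function of x alone) is unchanged.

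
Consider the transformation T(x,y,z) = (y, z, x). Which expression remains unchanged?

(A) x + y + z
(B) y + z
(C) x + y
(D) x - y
A

Apply T(x,y,z) = (y, z, x) to each option, i.e. replace (x, y, z) by the transformed coordinates.
Substitute the transformed coordinates into each option and compare with the original:
(A) x + y + z  ->  (y) + (z) + (x) = x + y + z   [equals x + y + z: invariant]
(B) y + z  ->  (z) + (x) = x + z   [differs from y + z: not invariant]
(C) x + y  ->  (y) + (z) = y + z   [differs from x + y: not invariant]
(D) x - y  ->  (y) - (z) = y - z   [differs from x - y: not invariant]

Only option (A), x + y + z, is unchanged by the transformation.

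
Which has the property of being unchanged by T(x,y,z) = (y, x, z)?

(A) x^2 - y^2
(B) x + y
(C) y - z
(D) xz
B

Apply T(x,y,z) = (y, x, z) to each option, i.e. replace (x, y, z) by the transformed coordinates.
Substitute the transformed coordinates into each option and compare with the original:
(A) x^2 - y^2  ->  (y)^2 - (x)^2 = -x^2 + y^2   [differs from x^2 - y^2: not invariant]
(B) x + y  ->  (y) + (x) = x + y   [equals x + y: invariant]
(C) y - z  ->  (x) - (z) = x - z   [differs from y - z: not invariant]
(D) xz  ->  (y)(z) = yz   [differs from xz: not invariant]

Only option (B), x + y, is unchanged by the transformation.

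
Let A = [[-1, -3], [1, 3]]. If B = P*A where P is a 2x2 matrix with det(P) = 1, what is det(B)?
0

By the multiplicative property of determinants, det(B) = det(P*A) = det(P) * det(A) = det(A),
so the determinant is invariant under multiplication by any determinant-1 matrix; we just need det(A).

det(A) = (-1)(3) - (-3)(1) = -3 - (-3) = 0

Therefore det(B) = 1 * 0 = 0.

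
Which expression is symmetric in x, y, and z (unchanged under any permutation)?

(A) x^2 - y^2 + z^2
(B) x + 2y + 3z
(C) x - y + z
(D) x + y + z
D

A symmetric expression is unchanged when the variables are permuted; here the transformation to test is the swap (x, y) -> (y, x).
A symmetric expression must survive every permutation; the single swap x <-> y already eliminates the distractors, and the keyed expression is also unchanged by x <-> z and y <-> z (each variable enters it in exactly the same way).
Substitute the transformed coordinates into each option and compare with the original:
(A) x^2 - y^2 + z^2  ->  (y)^2 - (x)^2 + z^2 = -x^2 + y^2 + z^2   [differs from x^2 - y^2 + z^2: not invariant]
(B) x + 2y + 3z  ->  (y) + 2(x) + 3z = 2x + y + 3z   [differs from x + 2y + 3z: not invariant]
(C) x - y + z  ->  (y) - (x) + z = -x + y + z   [differs from x - y + z: not invariant]
(D) x + y + z  ->  (y) + (x) + z = x + y + z   [equals x + y + z: invariant]

Only option (D), x + y + z, is unchanged by the transformation.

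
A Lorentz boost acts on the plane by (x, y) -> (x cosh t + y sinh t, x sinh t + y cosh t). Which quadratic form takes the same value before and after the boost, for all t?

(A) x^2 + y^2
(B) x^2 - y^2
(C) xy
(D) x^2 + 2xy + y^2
B

Write x' = x cosh t + y sinh t, y' = x sinh t + y cosh t and substitute into each option:
(A) x^2 + y^2: (x cosh t + y sinh t)^2 + (x sinh t + y cosh t)^2 = (x^2 + y^2)(cosh^2 t + sinh^2 t) + 4xy sinh t cosh t = (x^2 + y^2) cosh 2t + 2xy sinh 2t   [not invariant for t != 0]
(B) x^2 - y^2: (x cosh t + y sinh t)^2 - (x sinh t + y cosh t)^2 = x^2(cosh^2 t - sinh^2 t) + 2xy(cosh t sinh t - sinh t cosh t) + y^2(sinh^2 t - cosh^2 t) = x^2 - y^2   [invariant, using cosh^2 t - sinh^2 t = 1]
(C) xy: (x cosh t + y sinh t)(x sinh t + y cosh t) = xy(cosh^2 t + sinh^2 t) + (x^2 + y^2) sinh t cosh t = xy cosh 2t + (x^2 + y^2)(sinh 2t)/2   [not invariant for t != 0]
(D) x^2 + 2xy + y^2: (x' + y')^2 with x' + y' = (x + y)(cosh t + sinh t) = (x + y)e^t, so it becomes (x + y)^2 e^(2t)   [not invariant for t != 0]

Only (B) x^2 - y^2 is unchanged; it is the Minkowski form preserved by Lorentz boosts, just as x^2 + y^2 is preserved by ordinary rotations.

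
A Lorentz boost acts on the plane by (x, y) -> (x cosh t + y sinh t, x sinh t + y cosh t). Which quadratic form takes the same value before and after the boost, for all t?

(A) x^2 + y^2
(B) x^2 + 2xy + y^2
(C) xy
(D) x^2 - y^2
D

Write x' = x cosh t + y sinh t, y' = x sinh t + y cosh t and substitute into each option:
(A) x^2 + y^2: (x cosh t + y sinh t)^2 + (x sinh t + y cosh t)^2 = (x^2 + y^2)(cosh^2 t + sinh^2 t) + 4xy sinh t cosh t = (x^2 + y^2) cosh 2t + 2xy sinh 2t   [not invariant for t != 0]
(B) x^2 + 2xy + y^2: (x' + y')^2 with x' + y' = (x + y)(cosh t + sinh t) = (x + y)e^t, so it becomes (x + y)^2 e^(2t)   [not invariant for t != 0]
(C) xy: (x cosh t + y sinh t)(x sinh t + y cosh t) = xy(cosh^2 t + sinh^2 t) + (x^2 + y^2) sinh t cosh t = xy cosh 2t + (x^2 + y^2)(sinh 2t)/2   [not invariant for t != 0]
(D) x^2 - y^2: (x cosh t + y sinh t)^2 - (x sinh t + y cosh t)^2 = x^2(cosh^2 t - sinh^2 t) + 2xy(cosh t sinh t - sinh t cosh t) + y^2(sinh^2 t - cosh^2 t) = x^2 - y^2   [invariant, using cosh^2 t - sinh^2 t = 1]

Only (D) x^2 - y^2 is unchanged; it is the Minkowski form preserved by Lorentz boosts, just as x^2 + y^2 is preserved by ordinary rotations.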